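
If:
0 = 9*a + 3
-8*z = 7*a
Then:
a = -1/3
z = 7/24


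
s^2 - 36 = (s - 6)*(s + 6)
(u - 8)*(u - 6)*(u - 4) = u^3 - 18*u^2 + 104*u - 192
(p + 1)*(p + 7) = p^2 + 8*p + 7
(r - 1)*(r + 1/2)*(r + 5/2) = r^3 + 2*r^2 - 7*r/4 - 5/4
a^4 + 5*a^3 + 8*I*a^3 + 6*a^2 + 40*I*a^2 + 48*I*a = a*(a + 2)*(a + 3)*(a + 8*I)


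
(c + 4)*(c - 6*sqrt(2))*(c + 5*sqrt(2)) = c^3 - sqrt(2)*c^2 + 4*c^2 - 60*c - 4*sqrt(2)*c - 240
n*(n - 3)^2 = n^3 - 6*n^2 + 9*n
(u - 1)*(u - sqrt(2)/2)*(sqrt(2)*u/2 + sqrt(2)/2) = sqrt(2)*u^3/2 - u^2/2 - sqrt(2)*u/2 + 1/2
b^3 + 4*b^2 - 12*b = b*(b - 2)*(b + 6)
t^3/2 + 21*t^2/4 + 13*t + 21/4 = (t/2 + 1/4)*(t + 3)*(t + 7)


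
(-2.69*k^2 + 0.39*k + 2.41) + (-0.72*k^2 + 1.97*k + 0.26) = -3.41*k^2 + 2.36*k + 2.67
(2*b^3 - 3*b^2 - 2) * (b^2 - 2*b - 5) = 2*b^5 - 7*b^4 - 4*b^3 + 13*b^2 + 4*b + 10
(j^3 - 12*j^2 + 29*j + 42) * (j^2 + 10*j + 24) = j^5 - 2*j^4 - 67*j^3 + 44*j^2 + 1116*j + 1008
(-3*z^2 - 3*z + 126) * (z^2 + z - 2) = -3*z^4 - 6*z^3 + 129*z^2 + 132*z - 252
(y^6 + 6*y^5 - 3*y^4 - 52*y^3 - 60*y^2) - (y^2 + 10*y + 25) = y^6 + 6*y^5 - 3*y^4 - 52*y^3 - 61*y^2 - 10*y - 25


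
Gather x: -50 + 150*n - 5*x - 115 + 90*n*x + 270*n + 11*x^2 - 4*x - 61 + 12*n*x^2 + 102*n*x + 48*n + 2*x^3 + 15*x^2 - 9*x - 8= 468*n + 2*x^3 + x^2*(12*n + 26) + x*(192*n - 18) - 234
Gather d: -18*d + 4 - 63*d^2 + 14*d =-63*d^2 - 4*d + 4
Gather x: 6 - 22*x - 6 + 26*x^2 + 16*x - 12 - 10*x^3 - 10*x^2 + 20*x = -10*x^3 + 16*x^2 + 14*x - 12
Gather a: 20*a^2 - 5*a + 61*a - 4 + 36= 20*a^2 + 56*a + 32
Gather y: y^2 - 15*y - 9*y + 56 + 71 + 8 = y^2 - 24*y + 135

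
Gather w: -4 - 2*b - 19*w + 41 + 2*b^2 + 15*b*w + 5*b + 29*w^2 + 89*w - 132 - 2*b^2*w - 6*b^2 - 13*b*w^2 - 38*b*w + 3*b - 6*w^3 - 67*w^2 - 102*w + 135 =-4*b^2 + 6*b - 6*w^3 + w^2*(-13*b - 38) + w*(-2*b^2 - 23*b - 32) + 40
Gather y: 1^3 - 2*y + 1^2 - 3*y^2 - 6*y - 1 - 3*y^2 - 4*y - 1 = -6*y^2 - 12*y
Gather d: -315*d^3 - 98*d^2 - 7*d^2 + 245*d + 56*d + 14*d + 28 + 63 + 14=-315*d^3 - 105*d^2 + 315*d + 105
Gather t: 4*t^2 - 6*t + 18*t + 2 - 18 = 4*t^2 + 12*t - 16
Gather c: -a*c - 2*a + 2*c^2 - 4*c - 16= -2*a + 2*c^2 + c*(-a - 4) - 16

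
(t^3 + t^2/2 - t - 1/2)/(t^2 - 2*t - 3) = (2*t^2 - t - 1)/(2*(t - 3))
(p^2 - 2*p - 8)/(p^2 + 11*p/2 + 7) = 2*(p - 4)/(2*p + 7)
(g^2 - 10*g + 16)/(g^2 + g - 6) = (g - 8)/(g + 3)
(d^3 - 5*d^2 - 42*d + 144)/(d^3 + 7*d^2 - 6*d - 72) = (d - 8)/(d + 4)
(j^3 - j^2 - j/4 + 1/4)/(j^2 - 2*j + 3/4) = (2*j^2 - j - 1)/(2*j - 3)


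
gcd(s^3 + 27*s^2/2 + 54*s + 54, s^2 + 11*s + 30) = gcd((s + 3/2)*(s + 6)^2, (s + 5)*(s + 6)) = s + 6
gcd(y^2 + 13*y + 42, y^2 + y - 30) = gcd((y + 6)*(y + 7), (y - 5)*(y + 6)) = y + 6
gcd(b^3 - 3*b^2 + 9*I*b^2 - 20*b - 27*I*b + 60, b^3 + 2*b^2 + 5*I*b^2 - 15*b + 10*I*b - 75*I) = b^2 + b*(-3 + 5*I) - 15*I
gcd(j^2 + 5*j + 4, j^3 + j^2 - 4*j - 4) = j + 1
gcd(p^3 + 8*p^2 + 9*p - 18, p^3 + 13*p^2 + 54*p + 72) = p^2 + 9*p + 18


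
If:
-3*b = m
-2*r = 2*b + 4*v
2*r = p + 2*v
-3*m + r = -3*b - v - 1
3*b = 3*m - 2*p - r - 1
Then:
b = -13/147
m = 13/49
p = 2/147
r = 5/147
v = 4/147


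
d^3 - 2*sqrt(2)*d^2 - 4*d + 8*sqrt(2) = (d - 2)*(d + 2)*(d - 2*sqrt(2))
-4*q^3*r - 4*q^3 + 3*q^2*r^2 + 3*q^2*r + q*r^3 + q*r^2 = (-q + r)*(4*q + r)*(q*r + q)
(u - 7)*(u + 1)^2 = u^3 - 5*u^2 - 13*u - 7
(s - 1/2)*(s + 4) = s^2 + 7*s/2 - 2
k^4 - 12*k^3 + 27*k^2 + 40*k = k*(k - 8)*(k - 5)*(k + 1)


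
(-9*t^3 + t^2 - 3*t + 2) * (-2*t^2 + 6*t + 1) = 18*t^5 - 56*t^4 + 3*t^3 - 21*t^2 + 9*t + 2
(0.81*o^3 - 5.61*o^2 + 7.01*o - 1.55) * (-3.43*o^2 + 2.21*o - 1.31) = -2.7783*o^5 + 21.0324*o^4 - 37.5035*o^3 + 28.1577*o^2 - 12.6086*o + 2.0305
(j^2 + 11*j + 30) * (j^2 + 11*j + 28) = j^4 + 22*j^3 + 179*j^2 + 638*j + 840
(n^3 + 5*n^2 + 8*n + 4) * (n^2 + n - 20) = n^5 + 6*n^4 - 7*n^3 - 88*n^2 - 156*n - 80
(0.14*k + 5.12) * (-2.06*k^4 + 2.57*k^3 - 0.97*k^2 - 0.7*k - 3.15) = -0.2884*k^5 - 10.1874*k^4 + 13.0226*k^3 - 5.0644*k^2 - 4.025*k - 16.128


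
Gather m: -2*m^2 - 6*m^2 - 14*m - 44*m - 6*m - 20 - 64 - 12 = -8*m^2 - 64*m - 96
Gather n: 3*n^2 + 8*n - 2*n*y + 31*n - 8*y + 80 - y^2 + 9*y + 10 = 3*n^2 + n*(39 - 2*y) - y^2 + y + 90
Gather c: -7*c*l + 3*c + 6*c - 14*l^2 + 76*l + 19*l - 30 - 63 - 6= c*(9 - 7*l) - 14*l^2 + 95*l - 99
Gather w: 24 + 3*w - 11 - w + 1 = 2*w + 14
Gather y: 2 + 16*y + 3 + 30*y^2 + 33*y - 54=30*y^2 + 49*y - 49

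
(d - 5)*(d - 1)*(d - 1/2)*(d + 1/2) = d^4 - 6*d^3 + 19*d^2/4 + 3*d/2 - 5/4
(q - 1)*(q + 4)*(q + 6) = q^3 + 9*q^2 + 14*q - 24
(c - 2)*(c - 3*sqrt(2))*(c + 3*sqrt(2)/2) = c^3 - 3*sqrt(2)*c^2/2 - 2*c^2 - 9*c + 3*sqrt(2)*c + 18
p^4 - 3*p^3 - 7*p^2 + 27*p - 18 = (p - 3)*(p - 2)*(p - 1)*(p + 3)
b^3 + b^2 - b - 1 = (b - 1)*(b + 1)^2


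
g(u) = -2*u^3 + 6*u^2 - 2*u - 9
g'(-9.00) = -596.00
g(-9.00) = 1953.00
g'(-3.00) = -92.00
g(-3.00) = 105.00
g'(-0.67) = -12.73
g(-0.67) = -4.37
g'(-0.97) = -19.29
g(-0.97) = 0.41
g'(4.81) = -83.10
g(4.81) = -102.37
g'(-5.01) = -212.72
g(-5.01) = 403.12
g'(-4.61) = -184.83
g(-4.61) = 323.68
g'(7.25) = -230.38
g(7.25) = -470.28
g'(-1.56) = -35.32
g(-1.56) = 16.31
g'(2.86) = -16.76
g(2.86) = -12.43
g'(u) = -6*u^2 + 12*u - 2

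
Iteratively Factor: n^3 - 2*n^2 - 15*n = (n - 5)*(n^2 + 3*n) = (n - 5)*(n + 3)*(n)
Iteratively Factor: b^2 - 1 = (b + 1)*(b - 1)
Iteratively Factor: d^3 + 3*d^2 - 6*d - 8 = (d + 4)*(d^2 - d - 2) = (d - 2)*(d + 4)*(d + 1)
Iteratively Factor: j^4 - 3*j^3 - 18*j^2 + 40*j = (j)*(j^3 - 3*j^2 - 18*j + 40) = j*(j - 2)*(j^2 - j - 20) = j*(j - 2)*(j + 4)*(j - 5)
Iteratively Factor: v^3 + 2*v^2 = (v)*(v^2 + 2*v) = v*(v + 2)*(v)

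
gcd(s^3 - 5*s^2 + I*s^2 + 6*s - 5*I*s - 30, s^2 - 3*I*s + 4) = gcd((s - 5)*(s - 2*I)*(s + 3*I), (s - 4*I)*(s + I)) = 1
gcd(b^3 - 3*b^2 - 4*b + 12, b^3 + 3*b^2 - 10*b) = b - 2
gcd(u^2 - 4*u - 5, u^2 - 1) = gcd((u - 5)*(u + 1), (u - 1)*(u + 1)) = u + 1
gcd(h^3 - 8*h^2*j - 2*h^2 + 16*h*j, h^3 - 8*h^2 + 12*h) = h^2 - 2*h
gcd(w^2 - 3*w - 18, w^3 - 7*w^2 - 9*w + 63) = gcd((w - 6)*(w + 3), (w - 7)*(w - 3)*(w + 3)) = w + 3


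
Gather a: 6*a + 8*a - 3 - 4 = 14*a - 7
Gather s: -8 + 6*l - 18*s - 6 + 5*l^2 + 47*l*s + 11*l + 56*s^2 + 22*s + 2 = 5*l^2 + 17*l + 56*s^2 + s*(47*l + 4) - 12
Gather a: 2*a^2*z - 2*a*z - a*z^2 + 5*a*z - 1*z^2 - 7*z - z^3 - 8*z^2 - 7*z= 2*a^2*z + a*(-z^2 + 3*z) - z^3 - 9*z^2 - 14*z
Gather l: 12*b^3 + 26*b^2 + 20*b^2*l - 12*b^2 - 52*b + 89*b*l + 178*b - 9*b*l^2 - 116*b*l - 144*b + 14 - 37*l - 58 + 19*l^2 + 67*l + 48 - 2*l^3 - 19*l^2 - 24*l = 12*b^3 + 14*b^2 - 9*b*l^2 - 18*b - 2*l^3 + l*(20*b^2 - 27*b + 6) + 4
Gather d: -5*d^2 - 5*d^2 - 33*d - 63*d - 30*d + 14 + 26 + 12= -10*d^2 - 126*d + 52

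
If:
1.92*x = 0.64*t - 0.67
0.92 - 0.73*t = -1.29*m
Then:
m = 1.69767441860465*x - 0.120760658914729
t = 3.0*x + 1.046875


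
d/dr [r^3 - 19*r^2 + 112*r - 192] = 3*r^2 - 38*r + 112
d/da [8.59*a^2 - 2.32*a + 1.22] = 17.18*a - 2.32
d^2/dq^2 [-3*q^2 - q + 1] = -6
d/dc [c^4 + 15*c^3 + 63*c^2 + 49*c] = 4*c^3 + 45*c^2 + 126*c + 49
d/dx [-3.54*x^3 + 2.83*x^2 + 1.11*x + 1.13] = -10.62*x^2 + 5.66*x + 1.11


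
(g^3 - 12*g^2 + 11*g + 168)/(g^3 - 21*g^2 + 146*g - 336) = (g + 3)/(g - 6)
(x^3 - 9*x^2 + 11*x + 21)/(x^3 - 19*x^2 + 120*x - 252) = (x^2 - 2*x - 3)/(x^2 - 12*x + 36)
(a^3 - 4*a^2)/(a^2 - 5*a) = a*(a - 4)/(a - 5)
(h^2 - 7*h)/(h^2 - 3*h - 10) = h*(7 - h)/(-h^2 + 3*h + 10)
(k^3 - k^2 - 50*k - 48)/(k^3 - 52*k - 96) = (k + 1)/(k + 2)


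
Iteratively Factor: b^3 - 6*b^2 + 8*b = (b - 4)*(b^2 - 2*b) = (b - 4)*(b - 2)*(b)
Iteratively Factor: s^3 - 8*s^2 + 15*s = (s - 3)*(s^2 - 5*s) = s*(s - 3)*(s - 5)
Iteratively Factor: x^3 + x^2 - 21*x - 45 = (x - 5)*(x^2 + 6*x + 9) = (x - 5)*(x + 3)*(x + 3)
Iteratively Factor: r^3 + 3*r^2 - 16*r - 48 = (r + 4)*(r^2 - r - 12) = (r - 4)*(r + 4)*(r + 3)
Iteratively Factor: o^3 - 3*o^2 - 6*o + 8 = (o - 4)*(o^2 + o - 2) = (o - 4)*(o + 2)*(o - 1)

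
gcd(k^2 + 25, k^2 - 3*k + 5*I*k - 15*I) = k + 5*I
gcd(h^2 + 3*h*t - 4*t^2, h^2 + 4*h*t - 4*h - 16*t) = h + 4*t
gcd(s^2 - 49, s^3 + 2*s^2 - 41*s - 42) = s + 7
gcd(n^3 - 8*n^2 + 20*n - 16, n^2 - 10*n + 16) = n - 2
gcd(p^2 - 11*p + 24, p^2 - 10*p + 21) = p - 3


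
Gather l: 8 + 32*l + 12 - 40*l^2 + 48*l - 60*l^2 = -100*l^2 + 80*l + 20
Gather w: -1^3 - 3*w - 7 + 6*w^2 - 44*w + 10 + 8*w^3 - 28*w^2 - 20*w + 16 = 8*w^3 - 22*w^2 - 67*w + 18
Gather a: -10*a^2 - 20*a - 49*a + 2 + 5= -10*a^2 - 69*a + 7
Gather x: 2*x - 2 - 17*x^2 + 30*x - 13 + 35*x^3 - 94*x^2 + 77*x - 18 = 35*x^3 - 111*x^2 + 109*x - 33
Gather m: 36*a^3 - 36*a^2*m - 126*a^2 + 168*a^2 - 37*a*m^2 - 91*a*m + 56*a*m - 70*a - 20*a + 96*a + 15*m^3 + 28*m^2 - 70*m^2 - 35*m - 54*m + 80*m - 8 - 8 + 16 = 36*a^3 + 42*a^2 + 6*a + 15*m^3 + m^2*(-37*a - 42) + m*(-36*a^2 - 35*a - 9)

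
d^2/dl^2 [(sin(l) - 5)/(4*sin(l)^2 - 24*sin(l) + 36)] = (-sin(l)^3 + 8*sin(l)^2 + 23*sin(l) - 18)/(4*(sin(l) - 3)^4)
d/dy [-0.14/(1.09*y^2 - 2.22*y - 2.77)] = (0.3052*y - 0.3108)/(-1.09*y^2 + 2.22*y + 2.77)^2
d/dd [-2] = 0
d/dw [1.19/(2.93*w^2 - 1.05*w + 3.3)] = (1.2495 - 6.9734*w)/(2.93*w^2 - 1.05*w + 3.3)^2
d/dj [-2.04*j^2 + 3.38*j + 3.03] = 3.38 - 4.08*j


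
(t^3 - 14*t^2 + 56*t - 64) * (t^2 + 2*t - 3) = t^5 - 12*t^4 + 25*t^3 + 90*t^2 - 296*t + 192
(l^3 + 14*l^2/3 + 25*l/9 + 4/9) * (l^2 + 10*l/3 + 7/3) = l^5 + 8*l^4 + 62*l^3/3 + 556*l^2/27 + 215*l/27 + 28/27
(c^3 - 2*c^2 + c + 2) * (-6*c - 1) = -6*c^4 + 11*c^3 - 4*c^2 - 13*c - 2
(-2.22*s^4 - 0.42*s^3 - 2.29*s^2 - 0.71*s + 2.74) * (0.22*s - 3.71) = -0.4884*s^5 + 8.1438*s^4 + 1.0544*s^3 + 8.3397*s^2 + 3.2369*s - 10.1654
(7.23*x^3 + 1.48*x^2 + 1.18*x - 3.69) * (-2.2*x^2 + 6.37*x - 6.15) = -15.906*x^5 + 42.7991*x^4 - 37.6329*x^3 + 6.5326*x^2 - 30.7623*x + 22.6935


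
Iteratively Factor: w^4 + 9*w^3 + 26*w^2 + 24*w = (w + 3)*(w^3 + 6*w^2 + 8*w) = (w + 2)*(w + 3)*(w^2 + 4*w) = w*(w + 2)*(w + 3)*(w + 4)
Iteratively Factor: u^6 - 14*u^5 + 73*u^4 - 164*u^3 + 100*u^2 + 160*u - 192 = (u - 2)*(u^5 - 12*u^4 + 49*u^3 - 66*u^2 - 32*u + 96) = (u - 3)*(u - 2)*(u^4 - 9*u^3 + 22*u^2 - 32) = (u - 3)*(u - 2)^2*(u^3 - 7*u^2 + 8*u + 16) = (u - 4)*(u - 3)*(u - 2)^2*(u^2 - 3*u - 4) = (u - 4)*(u - 3)*(u - 2)^2*(u + 1)*(u - 4)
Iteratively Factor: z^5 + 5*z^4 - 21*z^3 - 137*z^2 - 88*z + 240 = (z + 4)*(z^4 + z^3 - 25*z^2 - 37*z + 60) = (z + 3)*(z + 4)*(z^3 - 2*z^2 - 19*z + 20) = (z - 5)*(z + 3)*(z + 4)*(z^2 + 3*z - 4) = (z - 5)*(z - 1)*(z + 3)*(z + 4)*(z + 4)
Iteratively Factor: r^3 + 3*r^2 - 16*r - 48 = (r + 3)*(r^2 - 16) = (r + 3)*(r + 4)*(r - 4)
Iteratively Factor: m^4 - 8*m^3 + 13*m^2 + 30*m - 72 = (m - 3)*(m^3 - 5*m^2 - 2*m + 24) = (m - 3)*(m + 2)*(m^2 - 7*m + 12) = (m - 3)^2*(m + 2)*(m - 4)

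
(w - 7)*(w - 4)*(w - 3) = w^3 - 14*w^2 + 61*w - 84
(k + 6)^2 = k^2 + 12*k + 36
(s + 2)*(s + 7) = s^2 + 9*s + 14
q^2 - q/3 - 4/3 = (q - 4/3)*(q + 1)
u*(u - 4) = u^2 - 4*u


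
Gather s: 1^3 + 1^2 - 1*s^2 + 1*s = -s^2 + s + 2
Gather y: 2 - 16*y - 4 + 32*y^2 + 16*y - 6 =32*y^2 - 8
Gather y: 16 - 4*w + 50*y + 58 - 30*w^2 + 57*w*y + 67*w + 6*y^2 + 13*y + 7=-30*w^2 + 63*w + 6*y^2 + y*(57*w + 63) + 81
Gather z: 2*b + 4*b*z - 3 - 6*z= 2*b + z*(4*b - 6) - 3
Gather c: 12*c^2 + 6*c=12*c^2 + 6*c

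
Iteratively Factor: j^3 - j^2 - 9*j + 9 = (j - 1)*(j^2 - 9) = (j - 1)*(j + 3)*(j - 3)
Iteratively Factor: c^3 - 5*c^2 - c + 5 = (c + 1)*(c^2 - 6*c + 5) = (c - 5)*(c + 1)*(c - 1)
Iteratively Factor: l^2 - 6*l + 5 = (l - 1)*(l - 5)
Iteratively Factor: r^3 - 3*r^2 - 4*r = (r - 4)*(r^2 + r) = r*(r - 4)*(r + 1)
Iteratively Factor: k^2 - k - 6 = (k + 2)*(k - 3)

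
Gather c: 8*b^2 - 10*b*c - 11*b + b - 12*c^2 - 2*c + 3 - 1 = 8*b^2 - 10*b - 12*c^2 + c*(-10*b - 2) + 2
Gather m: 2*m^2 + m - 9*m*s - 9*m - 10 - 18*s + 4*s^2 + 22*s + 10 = 2*m^2 + m*(-9*s - 8) + 4*s^2 + 4*s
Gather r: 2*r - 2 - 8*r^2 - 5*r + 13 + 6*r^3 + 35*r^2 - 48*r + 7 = 6*r^3 + 27*r^2 - 51*r + 18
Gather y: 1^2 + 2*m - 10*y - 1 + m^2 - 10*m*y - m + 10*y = m^2 - 10*m*y + m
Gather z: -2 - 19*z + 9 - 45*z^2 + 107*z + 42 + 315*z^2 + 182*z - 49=270*z^2 + 270*z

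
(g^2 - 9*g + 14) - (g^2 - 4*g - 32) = 46 - 5*g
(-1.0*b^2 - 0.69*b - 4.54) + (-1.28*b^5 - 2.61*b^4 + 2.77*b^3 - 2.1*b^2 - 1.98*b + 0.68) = -1.28*b^5 - 2.61*b^4 + 2.77*b^3 - 3.1*b^2 - 2.67*b - 3.86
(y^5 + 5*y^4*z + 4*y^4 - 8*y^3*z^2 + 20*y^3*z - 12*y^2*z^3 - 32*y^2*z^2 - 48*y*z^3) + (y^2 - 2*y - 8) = y^5 + 5*y^4*z + 4*y^4 - 8*y^3*z^2 + 20*y^3*z - 12*y^2*z^3 - 32*y^2*z^2 + y^2 - 48*y*z^3 - 2*y - 8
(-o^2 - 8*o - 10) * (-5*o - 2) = 5*o^3 + 42*o^2 + 66*o + 20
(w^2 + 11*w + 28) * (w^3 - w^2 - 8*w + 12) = w^5 + 10*w^4 + 9*w^3 - 104*w^2 - 92*w + 336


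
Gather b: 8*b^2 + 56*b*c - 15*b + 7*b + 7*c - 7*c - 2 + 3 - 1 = 8*b^2 + b*(56*c - 8)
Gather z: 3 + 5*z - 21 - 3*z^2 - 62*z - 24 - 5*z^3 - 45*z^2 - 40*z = -5*z^3 - 48*z^2 - 97*z - 42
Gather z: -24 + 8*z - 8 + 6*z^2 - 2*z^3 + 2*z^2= -2*z^3 + 8*z^2 + 8*z - 32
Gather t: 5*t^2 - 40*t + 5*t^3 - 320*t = 5*t^3 + 5*t^2 - 360*t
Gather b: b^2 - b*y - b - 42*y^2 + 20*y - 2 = b^2 + b*(-y - 1) - 42*y^2 + 20*y - 2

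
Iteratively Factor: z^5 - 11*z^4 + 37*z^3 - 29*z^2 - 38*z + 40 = (z - 1)*(z^4 - 10*z^3 + 27*z^2 - 2*z - 40) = (z - 5)*(z - 1)*(z^3 - 5*z^2 + 2*z + 8) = (z - 5)*(z - 2)*(z - 1)*(z^2 - 3*z - 4) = (z - 5)*(z - 2)*(z - 1)*(z + 1)*(z - 4)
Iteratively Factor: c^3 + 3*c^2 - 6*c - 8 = (c - 2)*(c^2 + 5*c + 4) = (c - 2)*(c + 4)*(c + 1)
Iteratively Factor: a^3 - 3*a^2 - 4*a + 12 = (a - 2)*(a^2 - a - 6) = (a - 3)*(a - 2)*(a + 2)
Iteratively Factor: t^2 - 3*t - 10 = (t - 5)*(t + 2)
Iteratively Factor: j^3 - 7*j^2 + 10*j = (j)*(j^2 - 7*j + 10) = j*(j - 5)*(j - 2)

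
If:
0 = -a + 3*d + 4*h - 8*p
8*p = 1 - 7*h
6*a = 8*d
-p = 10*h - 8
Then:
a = -496/73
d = -372/73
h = 63/73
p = -46/73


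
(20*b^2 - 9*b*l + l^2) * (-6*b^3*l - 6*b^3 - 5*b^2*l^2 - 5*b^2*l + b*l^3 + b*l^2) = -120*b^5*l - 120*b^5 - 46*b^4*l^2 - 46*b^4*l + 59*b^3*l^3 + 59*b^3*l^2 - 14*b^2*l^4 - 14*b^2*l^3 + b*l^5 + b*l^4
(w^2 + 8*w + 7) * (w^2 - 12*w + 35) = w^4 - 4*w^3 - 54*w^2 + 196*w + 245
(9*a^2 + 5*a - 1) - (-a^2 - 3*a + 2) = 10*a^2 + 8*a - 3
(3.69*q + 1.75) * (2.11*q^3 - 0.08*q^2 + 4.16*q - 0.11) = 7.7859*q^4 + 3.3973*q^3 + 15.2104*q^2 + 6.8741*q - 0.1925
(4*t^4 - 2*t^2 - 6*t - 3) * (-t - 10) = -4*t^5 - 40*t^4 + 2*t^3 + 26*t^2 + 63*t + 30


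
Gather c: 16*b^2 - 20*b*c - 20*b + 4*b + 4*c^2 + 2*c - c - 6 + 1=16*b^2 - 16*b + 4*c^2 + c*(1 - 20*b) - 5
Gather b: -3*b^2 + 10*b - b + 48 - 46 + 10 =-3*b^2 + 9*b + 12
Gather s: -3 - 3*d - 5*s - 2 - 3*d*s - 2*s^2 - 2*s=-3*d - 2*s^2 + s*(-3*d - 7) - 5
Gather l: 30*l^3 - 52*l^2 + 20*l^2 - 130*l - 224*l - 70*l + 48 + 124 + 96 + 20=30*l^3 - 32*l^2 - 424*l + 288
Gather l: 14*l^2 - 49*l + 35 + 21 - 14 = 14*l^2 - 49*l + 42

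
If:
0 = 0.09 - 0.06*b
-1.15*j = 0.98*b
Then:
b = 1.50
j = -1.28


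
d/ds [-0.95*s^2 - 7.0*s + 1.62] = -1.9*s - 7.0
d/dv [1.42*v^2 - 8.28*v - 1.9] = 2.84*v - 8.28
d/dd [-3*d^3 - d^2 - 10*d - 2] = -9*d^2 - 2*d - 10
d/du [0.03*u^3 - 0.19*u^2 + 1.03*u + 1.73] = 0.09*u^2 - 0.38*u + 1.03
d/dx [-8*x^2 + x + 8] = 1 - 16*x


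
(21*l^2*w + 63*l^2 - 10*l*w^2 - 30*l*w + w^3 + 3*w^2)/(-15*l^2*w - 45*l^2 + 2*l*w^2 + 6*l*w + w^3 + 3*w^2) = (-7*l + w)/(5*l + w)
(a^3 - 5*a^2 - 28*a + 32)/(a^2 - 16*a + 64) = (a^2 + 3*a - 4)/(a - 8)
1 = 1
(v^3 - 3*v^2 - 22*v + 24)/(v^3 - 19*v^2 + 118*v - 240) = (v^2 + 3*v - 4)/(v^2 - 13*v + 40)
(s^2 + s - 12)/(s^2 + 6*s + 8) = (s - 3)/(s + 2)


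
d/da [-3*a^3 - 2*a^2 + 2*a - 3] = -9*a^2 - 4*a + 2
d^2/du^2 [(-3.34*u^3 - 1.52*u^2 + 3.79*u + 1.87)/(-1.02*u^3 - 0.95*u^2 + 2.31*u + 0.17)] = (-7.105427357601e-15*u^7 - 3.31010399999998*u^6 + 23.559552*u^5 - 16.94322*u^4 - 6.60822600000002*u^3 + 17.76687*u^2 + 19.583388*u - 17.496502)/(1.061208*u^9 + 2.96514*u^8 - 4.448322*u^7 - 13.103569*u^6 + 9.085761*u^5 + 17.150934*u^4 - 9.999567*u^3 - 2.639046*u^2 - 0.200277*u - 0.004913)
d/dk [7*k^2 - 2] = 14*k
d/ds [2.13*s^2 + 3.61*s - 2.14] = 4.26*s + 3.61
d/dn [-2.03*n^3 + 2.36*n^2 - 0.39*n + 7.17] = -6.09*n^2 + 4.72*n - 0.39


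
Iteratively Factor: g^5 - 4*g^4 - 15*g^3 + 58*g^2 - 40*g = (g - 2)*(g^4 - 2*g^3 - 19*g^2 + 20*g) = (g - 5)*(g - 2)*(g^3 + 3*g^2 - 4*g) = (g - 5)*(g - 2)*(g - 1)*(g^2 + 4*g) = g*(g - 5)*(g - 2)*(g - 1)*(g + 4)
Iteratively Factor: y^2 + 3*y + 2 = (y + 2)*(y + 1)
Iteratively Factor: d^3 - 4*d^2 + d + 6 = (d + 1)*(d^2 - 5*d + 6) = (d - 3)*(d + 1)*(d - 2)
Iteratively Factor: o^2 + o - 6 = (o + 3)*(o - 2)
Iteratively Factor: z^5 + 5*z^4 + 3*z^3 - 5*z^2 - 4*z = (z + 1)*(z^4 + 4*z^3 - z^2 - 4*z) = (z - 1)*(z + 1)*(z^3 + 5*z^2 + 4*z) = (z - 1)*(z + 1)*(z + 4)*(z^2 + z) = (z - 1)*(z + 1)^2*(z + 4)*(z)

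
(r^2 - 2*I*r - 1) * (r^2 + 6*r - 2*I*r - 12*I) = r^4 + 6*r^3 - 4*I*r^3 - 5*r^2 - 24*I*r^2 - 30*r + 2*I*r + 12*I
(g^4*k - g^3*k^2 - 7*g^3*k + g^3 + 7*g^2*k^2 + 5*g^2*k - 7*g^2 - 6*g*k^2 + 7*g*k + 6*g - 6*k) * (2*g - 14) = 2*g^5*k - 2*g^4*k^2 - 28*g^4*k + 2*g^4 + 28*g^3*k^2 + 108*g^3*k - 28*g^3 - 110*g^2*k^2 - 56*g^2*k + 110*g^2 + 84*g*k^2 - 110*g*k - 84*g + 84*k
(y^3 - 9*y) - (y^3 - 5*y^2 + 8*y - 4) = 5*y^2 - 17*y + 4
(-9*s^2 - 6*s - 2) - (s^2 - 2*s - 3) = -10*s^2 - 4*s + 1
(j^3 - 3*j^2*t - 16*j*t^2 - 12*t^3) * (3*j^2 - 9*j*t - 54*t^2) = 3*j^5 - 18*j^4*t - 75*j^3*t^2 + 270*j^2*t^3 + 972*j*t^4 + 648*t^5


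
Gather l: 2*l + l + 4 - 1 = 3*l + 3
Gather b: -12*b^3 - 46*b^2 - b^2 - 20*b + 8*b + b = -12*b^3 - 47*b^2 - 11*b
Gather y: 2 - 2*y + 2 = 4 - 2*y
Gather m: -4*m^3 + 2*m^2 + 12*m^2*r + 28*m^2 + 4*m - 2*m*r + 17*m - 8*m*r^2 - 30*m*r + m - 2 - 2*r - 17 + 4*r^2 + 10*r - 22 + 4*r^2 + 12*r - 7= -4*m^3 + m^2*(12*r + 30) + m*(-8*r^2 - 32*r + 22) + 8*r^2 + 20*r - 48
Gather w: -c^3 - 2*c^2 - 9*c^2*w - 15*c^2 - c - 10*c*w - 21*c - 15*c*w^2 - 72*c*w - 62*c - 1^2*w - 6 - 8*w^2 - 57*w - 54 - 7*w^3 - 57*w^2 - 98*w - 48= -c^3 - 17*c^2 - 84*c - 7*w^3 + w^2*(-15*c - 65) + w*(-9*c^2 - 82*c - 156) - 108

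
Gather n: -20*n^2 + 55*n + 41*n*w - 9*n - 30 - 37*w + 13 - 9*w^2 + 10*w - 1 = -20*n^2 + n*(41*w + 46) - 9*w^2 - 27*w - 18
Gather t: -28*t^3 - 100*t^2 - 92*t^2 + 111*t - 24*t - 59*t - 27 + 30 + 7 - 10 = -28*t^3 - 192*t^2 + 28*t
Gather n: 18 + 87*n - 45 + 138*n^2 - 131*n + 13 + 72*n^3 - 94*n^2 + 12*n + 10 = 72*n^3 + 44*n^2 - 32*n - 4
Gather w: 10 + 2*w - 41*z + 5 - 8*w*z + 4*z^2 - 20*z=w*(2 - 8*z) + 4*z^2 - 61*z + 15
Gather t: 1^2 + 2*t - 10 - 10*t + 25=16 - 8*t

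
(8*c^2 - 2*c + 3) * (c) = 8*c^3 - 2*c^2 + 3*c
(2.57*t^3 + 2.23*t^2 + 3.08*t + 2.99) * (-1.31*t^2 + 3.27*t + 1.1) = -3.3667*t^5 + 5.4826*t^4 + 6.0843*t^3 + 8.6077*t^2 + 13.1653*t + 3.289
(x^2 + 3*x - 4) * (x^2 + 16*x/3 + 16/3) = x^4 + 25*x^3/3 + 52*x^2/3 - 16*x/3 - 64/3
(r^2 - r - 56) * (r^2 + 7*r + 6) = r^4 + 6*r^3 - 57*r^2 - 398*r - 336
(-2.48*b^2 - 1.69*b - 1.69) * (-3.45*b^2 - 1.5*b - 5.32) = 8.556*b^4 + 9.5505*b^3 + 21.5591*b^2 + 11.5258*b + 8.9908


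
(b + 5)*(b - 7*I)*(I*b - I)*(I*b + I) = -b^4 - 5*b^3 + 7*I*b^3 + b^2 + 35*I*b^2 + 5*b - 7*I*b - 35*I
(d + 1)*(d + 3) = d^2 + 4*d + 3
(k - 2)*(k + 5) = k^2 + 3*k - 10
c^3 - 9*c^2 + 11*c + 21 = (c - 7)*(c - 3)*(c + 1)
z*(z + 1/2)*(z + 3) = z^3 + 7*z^2/2 + 3*z/2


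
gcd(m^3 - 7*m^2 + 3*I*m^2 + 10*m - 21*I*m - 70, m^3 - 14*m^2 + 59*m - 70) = m - 7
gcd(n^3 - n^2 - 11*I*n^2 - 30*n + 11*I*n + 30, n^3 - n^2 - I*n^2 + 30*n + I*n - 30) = n^2 + n*(-1 - 6*I) + 6*I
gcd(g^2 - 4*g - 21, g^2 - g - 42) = g - 7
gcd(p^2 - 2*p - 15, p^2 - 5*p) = p - 5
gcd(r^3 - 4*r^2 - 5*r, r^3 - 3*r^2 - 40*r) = r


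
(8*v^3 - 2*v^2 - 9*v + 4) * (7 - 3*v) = -24*v^4 + 62*v^3 + 13*v^2 - 75*v + 28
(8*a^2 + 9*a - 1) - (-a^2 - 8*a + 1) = 9*a^2 + 17*a - 2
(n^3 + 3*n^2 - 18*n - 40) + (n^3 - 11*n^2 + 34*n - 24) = 2*n^3 - 8*n^2 + 16*n - 64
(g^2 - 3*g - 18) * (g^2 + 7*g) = g^4 + 4*g^3 - 39*g^2 - 126*g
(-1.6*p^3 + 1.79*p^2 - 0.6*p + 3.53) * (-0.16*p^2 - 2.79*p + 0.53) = 0.256*p^5 + 4.1776*p^4 - 5.7461*p^3 + 2.0579*p^2 - 10.1667*p + 1.8709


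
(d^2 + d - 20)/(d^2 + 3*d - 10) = (d - 4)/(d - 2)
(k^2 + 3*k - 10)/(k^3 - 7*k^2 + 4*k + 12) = (k + 5)/(k^2 - 5*k - 6)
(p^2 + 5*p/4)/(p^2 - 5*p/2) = (4*p + 5)/(2*(2*p - 5))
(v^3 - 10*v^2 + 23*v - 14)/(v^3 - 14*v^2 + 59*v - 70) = (v - 1)/(v - 5)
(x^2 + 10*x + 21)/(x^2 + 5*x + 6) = (x + 7)/(x + 2)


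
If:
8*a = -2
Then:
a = -1/4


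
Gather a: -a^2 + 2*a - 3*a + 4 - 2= -a^2 - a + 2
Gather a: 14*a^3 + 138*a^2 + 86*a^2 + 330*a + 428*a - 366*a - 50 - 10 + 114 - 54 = 14*a^3 + 224*a^2 + 392*a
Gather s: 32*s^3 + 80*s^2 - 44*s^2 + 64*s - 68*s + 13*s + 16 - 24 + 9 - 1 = 32*s^3 + 36*s^2 + 9*s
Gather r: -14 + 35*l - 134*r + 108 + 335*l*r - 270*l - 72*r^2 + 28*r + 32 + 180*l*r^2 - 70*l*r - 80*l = -315*l + r^2*(180*l - 72) + r*(265*l - 106) + 126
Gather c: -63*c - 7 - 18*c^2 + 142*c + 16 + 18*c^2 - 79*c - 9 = 0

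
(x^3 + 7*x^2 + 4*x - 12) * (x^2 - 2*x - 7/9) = x^5 + 5*x^4 - 97*x^3/9 - 229*x^2/9 + 188*x/9 + 28/3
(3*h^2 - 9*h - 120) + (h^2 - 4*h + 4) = 4*h^2 - 13*h - 116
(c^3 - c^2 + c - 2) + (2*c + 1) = c^3 - c^2 + 3*c - 1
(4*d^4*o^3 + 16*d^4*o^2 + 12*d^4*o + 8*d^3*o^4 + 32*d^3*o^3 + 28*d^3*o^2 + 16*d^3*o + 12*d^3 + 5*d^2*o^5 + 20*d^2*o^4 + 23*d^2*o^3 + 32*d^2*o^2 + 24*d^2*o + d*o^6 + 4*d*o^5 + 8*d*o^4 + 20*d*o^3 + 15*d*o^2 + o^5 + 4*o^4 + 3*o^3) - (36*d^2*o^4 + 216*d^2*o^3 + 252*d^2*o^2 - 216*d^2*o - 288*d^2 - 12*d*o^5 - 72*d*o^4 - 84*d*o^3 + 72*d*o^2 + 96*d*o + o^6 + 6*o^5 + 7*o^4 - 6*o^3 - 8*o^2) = 4*d^4*o^3 + 16*d^4*o^2 + 12*d^4*o + 8*d^3*o^4 + 32*d^3*o^3 + 28*d^3*o^2 + 16*d^3*o + 12*d^3 + 5*d^2*o^5 - 16*d^2*o^4 - 193*d^2*o^3 - 220*d^2*o^2 + 240*d^2*o + 288*d^2 + d*o^6 + 16*d*o^5 + 80*d*o^4 + 104*d*o^3 - 57*d*o^2 - 96*d*o - o^6 - 5*o^5 - 3*o^4 + 9*o^3 + 8*o^2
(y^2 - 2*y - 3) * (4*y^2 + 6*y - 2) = 4*y^4 - 2*y^3 - 26*y^2 - 14*y + 6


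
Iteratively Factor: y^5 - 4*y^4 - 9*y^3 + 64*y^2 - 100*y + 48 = (y - 1)*(y^4 - 3*y^3 - 12*y^2 + 52*y - 48) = (y - 1)*(y + 4)*(y^3 - 7*y^2 + 16*y - 12) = (y - 2)*(y - 1)*(y + 4)*(y^2 - 5*y + 6) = (y - 3)*(y - 2)*(y - 1)*(y + 4)*(y - 2)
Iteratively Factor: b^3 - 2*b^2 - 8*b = (b)*(b^2 - 2*b - 8) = b*(b - 4)*(b + 2)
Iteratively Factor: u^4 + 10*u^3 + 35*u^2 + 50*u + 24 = (u + 4)*(u^3 + 6*u^2 + 11*u + 6) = (u + 3)*(u + 4)*(u^2 + 3*u + 2) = (u + 2)*(u + 3)*(u + 4)*(u + 1)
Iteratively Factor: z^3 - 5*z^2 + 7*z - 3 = (z - 3)*(z^2 - 2*z + 1) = (z - 3)*(z - 1)*(z - 1)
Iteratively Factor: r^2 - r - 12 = (r + 3)*(r - 4)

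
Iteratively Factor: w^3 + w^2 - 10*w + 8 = (w + 4)*(w^2 - 3*w + 2) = (w - 1)*(w + 4)*(w - 2)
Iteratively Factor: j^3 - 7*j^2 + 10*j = (j)*(j^2 - 7*j + 10) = j*(j - 2)*(j - 5)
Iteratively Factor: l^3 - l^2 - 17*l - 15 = (l - 5)*(l^2 + 4*l + 3) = (l - 5)*(l + 1)*(l + 3)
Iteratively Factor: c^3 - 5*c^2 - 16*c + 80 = (c - 5)*(c^2 - 16) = (c - 5)*(c - 4)*(c + 4)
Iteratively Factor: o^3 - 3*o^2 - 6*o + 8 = (o - 4)*(o^2 + o - 2) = (o - 4)*(o + 2)*(o - 1)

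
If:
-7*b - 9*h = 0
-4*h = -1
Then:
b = -9/28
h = 1/4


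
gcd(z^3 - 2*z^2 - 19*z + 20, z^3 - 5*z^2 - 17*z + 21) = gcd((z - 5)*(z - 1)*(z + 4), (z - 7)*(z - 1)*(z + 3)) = z - 1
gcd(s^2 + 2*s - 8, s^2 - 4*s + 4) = s - 2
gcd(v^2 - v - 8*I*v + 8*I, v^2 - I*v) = 1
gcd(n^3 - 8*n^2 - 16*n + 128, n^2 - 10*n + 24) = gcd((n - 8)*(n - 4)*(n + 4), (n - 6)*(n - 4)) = n - 4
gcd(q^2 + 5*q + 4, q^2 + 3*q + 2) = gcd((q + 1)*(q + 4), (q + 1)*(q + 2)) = q + 1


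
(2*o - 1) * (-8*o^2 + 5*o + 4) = -16*o^3 + 18*o^2 + 3*o - 4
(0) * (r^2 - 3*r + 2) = 0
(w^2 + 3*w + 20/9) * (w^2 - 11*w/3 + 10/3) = w^4 - 2*w^3/3 - 49*w^2/9 + 50*w/27 + 200/27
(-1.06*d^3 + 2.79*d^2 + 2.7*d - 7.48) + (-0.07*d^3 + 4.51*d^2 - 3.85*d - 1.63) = -1.13*d^3 + 7.3*d^2 - 1.15*d - 9.11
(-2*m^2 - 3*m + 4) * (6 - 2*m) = 4*m^3 - 6*m^2 - 26*m + 24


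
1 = 1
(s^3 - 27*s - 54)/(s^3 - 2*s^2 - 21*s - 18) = (s + 3)/(s + 1)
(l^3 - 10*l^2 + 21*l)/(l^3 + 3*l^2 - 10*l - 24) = l*(l - 7)/(l^2 + 6*l + 8)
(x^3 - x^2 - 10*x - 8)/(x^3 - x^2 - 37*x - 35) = (x^2 - 2*x - 8)/(x^2 - 2*x - 35)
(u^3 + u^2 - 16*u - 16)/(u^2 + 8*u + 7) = (u^2 - 16)/(u + 7)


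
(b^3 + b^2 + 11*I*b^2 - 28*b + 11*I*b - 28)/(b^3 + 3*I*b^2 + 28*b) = (b^2 + b*(1 + 4*I) + 4*I)/(b*(b - 4*I))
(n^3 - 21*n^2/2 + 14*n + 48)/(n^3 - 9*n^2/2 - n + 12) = (n - 8)/(n - 2)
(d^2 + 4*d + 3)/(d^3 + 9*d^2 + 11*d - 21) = (d + 1)/(d^2 + 6*d - 7)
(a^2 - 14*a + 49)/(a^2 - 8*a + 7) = (a - 7)/(a - 1)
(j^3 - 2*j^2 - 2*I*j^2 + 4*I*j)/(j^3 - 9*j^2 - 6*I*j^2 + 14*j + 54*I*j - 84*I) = j*(j - 2*I)/(j^2 - j*(7 + 6*I) + 42*I)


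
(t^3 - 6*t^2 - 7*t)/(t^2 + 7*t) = (t^2 - 6*t - 7)/(t + 7)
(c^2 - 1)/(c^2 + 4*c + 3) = (c - 1)/(c + 3)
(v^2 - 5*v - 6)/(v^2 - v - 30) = (v + 1)/(v + 5)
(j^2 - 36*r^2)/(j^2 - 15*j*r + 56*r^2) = (j^2 - 36*r^2)/(j^2 - 15*j*r + 56*r^2)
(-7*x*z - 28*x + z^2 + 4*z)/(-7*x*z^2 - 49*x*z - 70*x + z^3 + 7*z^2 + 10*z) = (z + 4)/(z^2 + 7*z + 10)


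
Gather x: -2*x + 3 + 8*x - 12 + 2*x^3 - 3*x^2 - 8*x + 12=2*x^3 - 3*x^2 - 2*x + 3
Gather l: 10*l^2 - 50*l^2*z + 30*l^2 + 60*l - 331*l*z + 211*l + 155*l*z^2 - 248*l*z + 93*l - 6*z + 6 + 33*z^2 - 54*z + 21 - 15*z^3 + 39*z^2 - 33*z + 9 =l^2*(40 - 50*z) + l*(155*z^2 - 579*z + 364) - 15*z^3 + 72*z^2 - 93*z + 36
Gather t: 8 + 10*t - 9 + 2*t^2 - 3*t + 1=2*t^2 + 7*t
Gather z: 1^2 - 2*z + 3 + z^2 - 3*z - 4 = z^2 - 5*z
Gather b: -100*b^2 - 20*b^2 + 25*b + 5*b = -120*b^2 + 30*b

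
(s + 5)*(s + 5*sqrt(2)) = s^2 + 5*s + 5*sqrt(2)*s + 25*sqrt(2)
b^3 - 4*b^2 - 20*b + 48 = (b - 6)*(b - 2)*(b + 4)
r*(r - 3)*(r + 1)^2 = r^4 - r^3 - 5*r^2 - 3*r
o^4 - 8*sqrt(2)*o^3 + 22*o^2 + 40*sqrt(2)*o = o*(o - 5*sqrt(2))*(o - 4*sqrt(2))*(o + sqrt(2))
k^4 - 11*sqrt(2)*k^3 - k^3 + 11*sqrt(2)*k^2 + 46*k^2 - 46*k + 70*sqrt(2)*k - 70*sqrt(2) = (k - 1)*(k - 7*sqrt(2))*(k - 5*sqrt(2))*(k + sqrt(2))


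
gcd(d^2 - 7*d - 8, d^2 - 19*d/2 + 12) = d - 8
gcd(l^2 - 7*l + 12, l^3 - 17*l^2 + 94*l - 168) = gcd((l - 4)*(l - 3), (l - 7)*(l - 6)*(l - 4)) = l - 4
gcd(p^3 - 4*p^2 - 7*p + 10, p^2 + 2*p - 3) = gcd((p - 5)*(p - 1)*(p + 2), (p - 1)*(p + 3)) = p - 1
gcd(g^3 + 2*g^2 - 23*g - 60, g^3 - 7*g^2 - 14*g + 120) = g^2 - g - 20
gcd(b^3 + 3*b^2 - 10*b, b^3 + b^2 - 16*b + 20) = b^2 + 3*b - 10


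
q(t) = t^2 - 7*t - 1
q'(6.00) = 5.00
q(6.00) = -7.00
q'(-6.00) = -19.00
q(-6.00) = 77.00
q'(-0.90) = -8.80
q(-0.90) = 6.11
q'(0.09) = -6.82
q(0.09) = -1.62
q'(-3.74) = -14.48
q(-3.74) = 39.17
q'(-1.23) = -9.46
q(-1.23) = 9.12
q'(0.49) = -6.02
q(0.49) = -4.19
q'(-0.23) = -7.46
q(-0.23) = 0.66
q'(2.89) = -1.22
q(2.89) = -12.88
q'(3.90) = 0.80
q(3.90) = -13.09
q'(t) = 2*t - 7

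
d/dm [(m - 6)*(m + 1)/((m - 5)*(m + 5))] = (5*m^2 - 38*m + 125)/(m^4 - 50*m^2 + 625)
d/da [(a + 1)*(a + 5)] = 2*a + 6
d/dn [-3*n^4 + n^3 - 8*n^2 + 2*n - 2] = -12*n^3 + 3*n^2 - 16*n + 2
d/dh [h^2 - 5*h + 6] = 2*h - 5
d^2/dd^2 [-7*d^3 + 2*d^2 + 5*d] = 4 - 42*d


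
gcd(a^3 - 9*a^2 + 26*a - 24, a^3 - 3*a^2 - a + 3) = a - 3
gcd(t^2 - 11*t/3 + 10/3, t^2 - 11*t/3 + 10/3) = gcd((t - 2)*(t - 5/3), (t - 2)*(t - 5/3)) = t^2 - 11*t/3 + 10/3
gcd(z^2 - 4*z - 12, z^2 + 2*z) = z + 2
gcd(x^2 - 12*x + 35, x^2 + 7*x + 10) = 1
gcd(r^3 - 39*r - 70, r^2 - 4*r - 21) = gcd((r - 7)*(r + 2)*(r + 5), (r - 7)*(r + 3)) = r - 7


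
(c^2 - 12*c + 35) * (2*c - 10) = 2*c^3 - 34*c^2 + 190*c - 350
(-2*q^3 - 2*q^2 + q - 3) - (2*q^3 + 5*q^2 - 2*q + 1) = -4*q^3 - 7*q^2 + 3*q - 4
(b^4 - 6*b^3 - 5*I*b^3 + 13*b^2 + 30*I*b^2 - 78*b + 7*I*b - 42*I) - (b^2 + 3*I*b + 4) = b^4 - 6*b^3 - 5*I*b^3 + 12*b^2 + 30*I*b^2 - 78*b + 4*I*b - 4 - 42*I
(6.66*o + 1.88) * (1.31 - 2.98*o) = -19.8468*o^2 + 3.1222*o + 2.4628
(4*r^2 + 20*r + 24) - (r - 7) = 4*r^2 + 19*r + 31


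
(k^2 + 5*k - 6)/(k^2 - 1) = (k + 6)/(k + 1)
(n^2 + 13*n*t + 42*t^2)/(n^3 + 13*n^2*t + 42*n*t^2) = 1/n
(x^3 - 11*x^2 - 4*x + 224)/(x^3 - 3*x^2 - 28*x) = (x - 8)/x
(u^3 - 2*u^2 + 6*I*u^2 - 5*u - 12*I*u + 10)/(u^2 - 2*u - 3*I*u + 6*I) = (u^2 + 6*I*u - 5)/(u - 3*I)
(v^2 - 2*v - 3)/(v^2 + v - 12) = (v + 1)/(v + 4)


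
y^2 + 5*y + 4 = (y + 1)*(y + 4)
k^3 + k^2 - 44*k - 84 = (k - 7)*(k + 2)*(k + 6)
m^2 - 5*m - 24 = (m - 8)*(m + 3)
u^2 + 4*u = u*(u + 4)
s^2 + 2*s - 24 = (s - 4)*(s + 6)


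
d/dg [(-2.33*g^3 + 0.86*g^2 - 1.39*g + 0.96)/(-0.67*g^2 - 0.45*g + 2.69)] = (1.5611*g^4 + 2.097*g^3 - 20.1214*g^2 + 5.9132*g - 3.3071)/(0.4489*g^4 + 0.603*g^3 - 3.4021*g^2 - 2.421*g + 7.2361)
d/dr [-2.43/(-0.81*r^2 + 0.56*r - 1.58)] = (1.3608 - 3.9366*r)/(0.81*r^2 - 0.56*r + 1.58)^2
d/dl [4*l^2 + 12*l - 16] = 8*l + 12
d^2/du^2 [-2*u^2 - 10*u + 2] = -4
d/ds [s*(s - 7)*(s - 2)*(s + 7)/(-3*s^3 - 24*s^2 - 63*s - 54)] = (-s^5 - 13*s^4 - 57*s^3 + 379*s^2 + 784*s - 588)/(3*(s^5 + 13*s^4 + 67*s^3 + 171*s^2 + 216*s + 108))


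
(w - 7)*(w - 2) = w^2 - 9*w + 14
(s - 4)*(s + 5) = s^2 + s - 20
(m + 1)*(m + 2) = m^2 + 3*m + 2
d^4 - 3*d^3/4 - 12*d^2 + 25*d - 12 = (d - 2)^2*(d - 3/4)*(d + 4)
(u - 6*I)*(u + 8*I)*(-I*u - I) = -I*u^3 + 2*u^2 - I*u^2 + 2*u - 48*I*u - 48*I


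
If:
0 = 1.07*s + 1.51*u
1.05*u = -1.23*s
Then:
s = 0.00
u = 0.00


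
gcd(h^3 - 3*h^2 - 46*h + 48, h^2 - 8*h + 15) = 1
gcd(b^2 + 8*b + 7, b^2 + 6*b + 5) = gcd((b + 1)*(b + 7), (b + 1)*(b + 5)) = b + 1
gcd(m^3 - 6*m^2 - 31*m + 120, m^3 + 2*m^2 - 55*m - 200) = m^2 - 3*m - 40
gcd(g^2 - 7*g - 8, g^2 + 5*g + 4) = g + 1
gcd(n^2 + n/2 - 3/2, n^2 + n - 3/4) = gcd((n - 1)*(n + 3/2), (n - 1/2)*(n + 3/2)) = n + 3/2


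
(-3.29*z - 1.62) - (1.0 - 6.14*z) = 2.85*z - 2.62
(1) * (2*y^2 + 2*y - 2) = 2*y^2 + 2*y - 2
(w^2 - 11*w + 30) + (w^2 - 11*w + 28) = 2*w^2 - 22*w + 58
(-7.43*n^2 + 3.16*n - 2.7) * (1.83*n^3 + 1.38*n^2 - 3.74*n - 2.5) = -13.5969*n^5 - 4.4706*n^4 + 27.208*n^3 + 3.0306*n^2 + 2.198*n + 6.75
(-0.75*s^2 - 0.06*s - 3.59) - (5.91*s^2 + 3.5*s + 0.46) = -6.66*s^2 - 3.56*s - 4.05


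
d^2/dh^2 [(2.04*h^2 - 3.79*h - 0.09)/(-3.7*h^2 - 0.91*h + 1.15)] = (-2.8421709430404e-14*h^4 + 117.50756*h^3 - 44.6886*h^2 + 98.57688*h + 3.451628)/(50.653*h^6 + 37.3737*h^5 - 38.03859*h^4 - 22.478729*h^3 + 11.822805*h^2 + 3.610425*h - 1.520875)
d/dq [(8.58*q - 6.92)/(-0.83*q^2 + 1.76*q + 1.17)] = (7.1214*q^2 - 11.4872*q + 22.2178)/(0.6889*q^4 - 2.9216*q^3 + 1.1554*q^2 + 4.1184*q + 1.3689)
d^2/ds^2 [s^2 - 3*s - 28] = 2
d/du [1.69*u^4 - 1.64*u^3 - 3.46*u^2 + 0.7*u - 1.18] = 6.76*u^3 - 4.92*u^2 - 6.92*u + 0.7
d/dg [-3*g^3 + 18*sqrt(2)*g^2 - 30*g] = -9*g^2 + 36*sqrt(2)*g - 30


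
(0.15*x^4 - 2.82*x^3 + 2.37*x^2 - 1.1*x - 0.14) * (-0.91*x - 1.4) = -0.1365*x^5 + 2.3562*x^4 + 1.7913*x^3 - 2.317*x^2 + 1.6674*x + 0.196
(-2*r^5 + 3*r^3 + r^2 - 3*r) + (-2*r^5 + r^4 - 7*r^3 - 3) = -4*r^5 + r^4 - 4*r^3 + r^2 - 3*r - 3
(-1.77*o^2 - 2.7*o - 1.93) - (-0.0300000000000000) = -1.77*o^2 - 2.7*o - 1.9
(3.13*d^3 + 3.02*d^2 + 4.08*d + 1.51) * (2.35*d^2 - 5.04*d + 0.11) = 7.3555*d^5 - 8.6782*d^4 - 5.2885*d^3 - 16.6825*d^2 - 7.1616*d + 0.1661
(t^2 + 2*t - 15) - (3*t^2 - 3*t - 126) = -2*t^2 + 5*t + 111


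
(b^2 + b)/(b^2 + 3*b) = (b + 1)/(b + 3)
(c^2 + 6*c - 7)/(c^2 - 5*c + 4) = (c + 7)/(c - 4)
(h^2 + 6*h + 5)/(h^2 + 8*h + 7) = (h + 5)/(h + 7)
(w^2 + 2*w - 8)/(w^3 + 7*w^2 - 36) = (w + 4)/(w^2 + 9*w + 18)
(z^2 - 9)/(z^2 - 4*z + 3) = (z + 3)/(z - 1)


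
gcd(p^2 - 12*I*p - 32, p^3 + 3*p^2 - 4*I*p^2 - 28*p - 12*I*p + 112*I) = p - 4*I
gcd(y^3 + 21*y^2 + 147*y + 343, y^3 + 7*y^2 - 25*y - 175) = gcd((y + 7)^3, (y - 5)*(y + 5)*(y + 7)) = y + 7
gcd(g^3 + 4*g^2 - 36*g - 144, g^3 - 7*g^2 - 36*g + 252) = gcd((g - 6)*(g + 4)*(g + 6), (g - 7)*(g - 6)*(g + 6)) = g^2 - 36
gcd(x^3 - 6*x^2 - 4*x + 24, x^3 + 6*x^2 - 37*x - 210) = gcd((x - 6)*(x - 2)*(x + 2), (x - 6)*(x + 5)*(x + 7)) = x - 6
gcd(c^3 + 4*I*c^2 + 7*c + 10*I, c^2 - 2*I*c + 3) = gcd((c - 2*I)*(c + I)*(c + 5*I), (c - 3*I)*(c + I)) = c + I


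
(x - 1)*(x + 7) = x^2 + 6*x - 7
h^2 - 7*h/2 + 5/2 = (h - 5/2)*(h - 1)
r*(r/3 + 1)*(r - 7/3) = r^3/3 + 2*r^2/9 - 7*r/3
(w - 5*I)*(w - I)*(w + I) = w^3 - 5*I*w^2 + w - 5*I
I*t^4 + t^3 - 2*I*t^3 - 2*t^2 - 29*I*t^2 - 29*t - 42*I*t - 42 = (t - 7)*(t + 2)*(t + 3)*(I*t + 1)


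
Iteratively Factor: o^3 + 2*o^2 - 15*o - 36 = (o - 4)*(o^2 + 6*o + 9) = (o - 4)*(o + 3)*(o + 3)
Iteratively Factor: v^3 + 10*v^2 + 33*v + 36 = (v + 4)*(v^2 + 6*v + 9) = (v + 3)*(v + 4)*(v + 3)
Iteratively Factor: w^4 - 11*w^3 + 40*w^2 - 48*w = (w - 4)*(w^3 - 7*w^2 + 12*w) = (w - 4)*(w - 3)*(w^2 - 4*w) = (w - 4)^2*(w - 3)*(w)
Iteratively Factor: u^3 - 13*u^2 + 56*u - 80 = (u - 4)*(u^2 - 9*u + 20) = (u - 4)^2*(u - 5)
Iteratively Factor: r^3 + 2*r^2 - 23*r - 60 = (r + 3)*(r^2 - r - 20) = (r + 3)*(r + 4)*(r - 5)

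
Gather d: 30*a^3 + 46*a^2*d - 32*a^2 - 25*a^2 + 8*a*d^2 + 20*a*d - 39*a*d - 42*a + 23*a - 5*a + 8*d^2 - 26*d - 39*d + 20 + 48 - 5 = 30*a^3 - 57*a^2 - 24*a + d^2*(8*a + 8) + d*(46*a^2 - 19*a - 65) + 63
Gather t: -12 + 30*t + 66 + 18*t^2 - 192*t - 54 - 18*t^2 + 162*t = 0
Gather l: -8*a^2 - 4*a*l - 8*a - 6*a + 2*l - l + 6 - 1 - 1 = -8*a^2 - 14*a + l*(1 - 4*a) + 4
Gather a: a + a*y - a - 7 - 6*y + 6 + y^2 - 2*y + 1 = a*y + y^2 - 8*y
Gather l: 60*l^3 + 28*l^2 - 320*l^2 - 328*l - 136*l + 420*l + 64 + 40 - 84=60*l^3 - 292*l^2 - 44*l + 20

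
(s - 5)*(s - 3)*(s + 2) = s^3 - 6*s^2 - s + 30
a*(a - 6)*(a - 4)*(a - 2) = a^4 - 12*a^3 + 44*a^2 - 48*a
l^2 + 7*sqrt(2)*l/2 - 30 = (l - 5*sqrt(2)/2)*(l + 6*sqrt(2))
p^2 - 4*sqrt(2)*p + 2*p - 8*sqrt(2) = (p + 2)*(p - 4*sqrt(2))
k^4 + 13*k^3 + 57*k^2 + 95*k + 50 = (k + 1)*(k + 2)*(k + 5)^2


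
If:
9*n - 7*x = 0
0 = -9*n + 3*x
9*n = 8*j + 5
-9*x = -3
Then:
No Solution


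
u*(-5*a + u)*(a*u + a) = -5*a^2*u^2 - 5*a^2*u + a*u^3 + a*u^2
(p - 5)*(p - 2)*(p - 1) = p^3 - 8*p^2 + 17*p - 10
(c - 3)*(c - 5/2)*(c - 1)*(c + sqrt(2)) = c^4 - 13*c^3/2 + sqrt(2)*c^3 - 13*sqrt(2)*c^2/2 + 13*c^2 - 15*c/2 + 13*sqrt(2)*c - 15*sqrt(2)/2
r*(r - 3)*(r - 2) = r^3 - 5*r^2 + 6*r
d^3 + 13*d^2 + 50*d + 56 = (d + 2)*(d + 4)*(d + 7)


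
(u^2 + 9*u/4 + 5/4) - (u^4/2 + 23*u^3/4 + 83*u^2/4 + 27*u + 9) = -u^4/2 - 23*u^3/4 - 79*u^2/4 - 99*u/4 - 31/4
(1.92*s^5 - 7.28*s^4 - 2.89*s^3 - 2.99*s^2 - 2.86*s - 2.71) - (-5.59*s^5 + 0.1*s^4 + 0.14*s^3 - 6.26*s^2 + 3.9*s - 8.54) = 7.51*s^5 - 7.38*s^4 - 3.03*s^3 + 3.27*s^2 - 6.76*s + 5.83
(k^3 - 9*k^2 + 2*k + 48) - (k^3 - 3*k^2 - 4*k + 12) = -6*k^2 + 6*k + 36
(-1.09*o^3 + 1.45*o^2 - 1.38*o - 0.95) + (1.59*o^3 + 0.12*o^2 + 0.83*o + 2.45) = 0.5*o^3 + 1.57*o^2 - 0.55*o + 1.5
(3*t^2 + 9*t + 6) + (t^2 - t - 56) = 4*t^2 + 8*t - 50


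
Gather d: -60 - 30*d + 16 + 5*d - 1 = -25*d - 45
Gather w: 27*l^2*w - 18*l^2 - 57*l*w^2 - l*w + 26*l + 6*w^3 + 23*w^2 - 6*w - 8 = -18*l^2 + 26*l + 6*w^3 + w^2*(23 - 57*l) + w*(27*l^2 - l - 6) - 8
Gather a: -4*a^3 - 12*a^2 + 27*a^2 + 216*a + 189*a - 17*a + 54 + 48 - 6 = -4*a^3 + 15*a^2 + 388*a + 96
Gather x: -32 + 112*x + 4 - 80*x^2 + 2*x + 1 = -80*x^2 + 114*x - 27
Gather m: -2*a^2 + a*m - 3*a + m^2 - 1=-2*a^2 + a*m - 3*a + m^2 - 1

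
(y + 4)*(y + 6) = y^2 + 10*y + 24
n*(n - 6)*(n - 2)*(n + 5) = n^4 - 3*n^3 - 28*n^2 + 60*n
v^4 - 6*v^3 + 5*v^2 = v^2*(v - 5)*(v - 1)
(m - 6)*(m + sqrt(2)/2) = m^2 - 6*m + sqrt(2)*m/2 - 3*sqrt(2)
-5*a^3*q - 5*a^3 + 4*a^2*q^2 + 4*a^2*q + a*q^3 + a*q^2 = (-a + q)*(5*a + q)*(a*q + a)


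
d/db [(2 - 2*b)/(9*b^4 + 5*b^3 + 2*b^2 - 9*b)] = 2*(27*b^4 - 26*b^3 - 13*b^2 - 4*b + 9)/(b^2*(81*b^6 + 90*b^5 + 61*b^4 - 142*b^3 - 86*b^2 - 36*b + 81))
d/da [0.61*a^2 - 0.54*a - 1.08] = 1.22*a - 0.54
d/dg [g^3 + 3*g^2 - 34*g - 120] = 3*g^2 + 6*g - 34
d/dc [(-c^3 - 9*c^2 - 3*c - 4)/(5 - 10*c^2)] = (2*c^4 - 9*c^2 - 34*c - 3)/(5*(4*c^4 - 4*c^2 + 1))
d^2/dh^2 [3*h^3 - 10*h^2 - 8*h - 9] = 18*h - 20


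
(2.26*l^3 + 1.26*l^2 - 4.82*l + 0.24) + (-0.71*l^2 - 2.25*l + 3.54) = 2.26*l^3 + 0.55*l^2 - 7.07*l + 3.78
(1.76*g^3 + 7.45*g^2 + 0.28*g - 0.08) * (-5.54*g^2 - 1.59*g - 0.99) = -9.7504*g^5 - 44.0714*g^4 - 15.1391*g^3 - 7.3775*g^2 - 0.15*g + 0.0792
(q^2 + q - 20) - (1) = q^2 + q - 21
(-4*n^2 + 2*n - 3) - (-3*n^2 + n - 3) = -n^2 + n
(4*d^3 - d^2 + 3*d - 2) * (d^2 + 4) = 4*d^5 - d^4 + 19*d^3 - 6*d^2 + 12*d - 8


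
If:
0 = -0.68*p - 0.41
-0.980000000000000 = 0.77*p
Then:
No Solution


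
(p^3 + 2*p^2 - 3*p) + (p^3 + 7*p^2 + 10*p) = 2*p^3 + 9*p^2 + 7*p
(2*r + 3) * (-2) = -4*r - 6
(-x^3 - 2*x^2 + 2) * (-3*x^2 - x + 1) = 3*x^5 + 7*x^4 + x^3 - 8*x^2 - 2*x + 2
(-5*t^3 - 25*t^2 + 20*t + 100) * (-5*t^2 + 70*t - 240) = 25*t^5 - 225*t^4 - 650*t^3 + 6900*t^2 + 2200*t - 24000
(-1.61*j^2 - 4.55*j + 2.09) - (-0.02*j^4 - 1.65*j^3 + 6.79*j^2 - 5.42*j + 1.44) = 0.02*j^4 + 1.65*j^3 - 8.4*j^2 + 0.87*j + 0.65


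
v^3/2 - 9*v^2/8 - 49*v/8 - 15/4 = (v/2 + 1)*(v - 5)*(v + 3/4)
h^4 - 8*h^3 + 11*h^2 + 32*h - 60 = (h - 5)*(h - 3)*(h - 2)*(h + 2)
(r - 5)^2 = r^2 - 10*r + 25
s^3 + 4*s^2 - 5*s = s*(s - 1)*(s + 5)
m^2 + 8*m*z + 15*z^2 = (m + 3*z)*(m + 5*z)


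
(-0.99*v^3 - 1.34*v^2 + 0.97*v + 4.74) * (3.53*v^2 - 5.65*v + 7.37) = -3.4947*v^5 + 0.863300000000001*v^4 + 3.6988*v^3 + 1.3759*v^2 - 19.6321*v + 34.9338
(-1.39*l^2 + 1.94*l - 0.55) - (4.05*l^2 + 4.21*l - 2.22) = -5.44*l^2 - 2.27*l + 1.67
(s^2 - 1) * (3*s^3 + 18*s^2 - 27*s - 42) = 3*s^5 + 18*s^4 - 30*s^3 - 60*s^2 + 27*s + 42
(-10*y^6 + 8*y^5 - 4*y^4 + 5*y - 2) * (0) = 0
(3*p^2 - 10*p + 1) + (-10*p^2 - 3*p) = -7*p^2 - 13*p + 1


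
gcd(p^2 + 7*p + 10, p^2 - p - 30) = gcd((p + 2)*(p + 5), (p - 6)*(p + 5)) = p + 5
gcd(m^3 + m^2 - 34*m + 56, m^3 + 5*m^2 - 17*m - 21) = m + 7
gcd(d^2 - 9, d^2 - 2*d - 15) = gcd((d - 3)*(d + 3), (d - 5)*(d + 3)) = d + 3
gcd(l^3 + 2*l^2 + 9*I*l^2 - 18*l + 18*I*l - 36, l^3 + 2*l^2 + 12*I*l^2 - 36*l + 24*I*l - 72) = l^2 + l*(2 + 6*I) + 12*I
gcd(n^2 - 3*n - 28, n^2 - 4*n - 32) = n + 4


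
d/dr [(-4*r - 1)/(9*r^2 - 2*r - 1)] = 2*(18*r^2 + 9*r + 1)/(81*r^4 - 36*r^3 - 14*r^2 + 4*r + 1)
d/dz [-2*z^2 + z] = 1 - 4*z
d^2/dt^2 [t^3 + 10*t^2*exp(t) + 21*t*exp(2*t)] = 10*t^2*exp(t) + 84*t*exp(2*t) + 40*t*exp(t) + 6*t + 84*exp(2*t) + 20*exp(t)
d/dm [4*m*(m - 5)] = 8*m - 20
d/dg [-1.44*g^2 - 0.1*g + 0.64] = -2.88*g - 0.1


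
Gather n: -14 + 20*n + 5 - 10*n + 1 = 10*n - 8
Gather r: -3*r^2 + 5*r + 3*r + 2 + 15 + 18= -3*r^2 + 8*r + 35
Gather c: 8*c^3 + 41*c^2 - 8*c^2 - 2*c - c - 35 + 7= 8*c^3 + 33*c^2 - 3*c - 28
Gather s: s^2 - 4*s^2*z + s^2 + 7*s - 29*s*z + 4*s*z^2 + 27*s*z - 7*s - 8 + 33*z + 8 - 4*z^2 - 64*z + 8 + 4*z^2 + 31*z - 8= s^2*(2 - 4*z) + s*(4*z^2 - 2*z)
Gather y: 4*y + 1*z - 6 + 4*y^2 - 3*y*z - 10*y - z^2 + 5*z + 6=4*y^2 + y*(-3*z - 6) - z^2 + 6*z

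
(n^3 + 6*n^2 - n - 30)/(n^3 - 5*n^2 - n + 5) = (n^3 + 6*n^2 - n - 30)/(n^3 - 5*n^2 - n + 5)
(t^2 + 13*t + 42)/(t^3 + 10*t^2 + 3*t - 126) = 1/(t - 3)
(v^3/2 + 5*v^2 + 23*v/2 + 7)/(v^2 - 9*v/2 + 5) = (v^3 + 10*v^2 + 23*v + 14)/(2*v^2 - 9*v + 10)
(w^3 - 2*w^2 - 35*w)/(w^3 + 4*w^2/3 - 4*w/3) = 3*(w^2 - 2*w - 35)/(3*w^2 + 4*w - 4)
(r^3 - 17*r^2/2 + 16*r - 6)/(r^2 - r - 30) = (r^2 - 5*r/2 + 1)/(r + 5)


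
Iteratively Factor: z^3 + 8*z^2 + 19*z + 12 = (z + 1)*(z^2 + 7*z + 12) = (z + 1)*(z + 4)*(z + 3)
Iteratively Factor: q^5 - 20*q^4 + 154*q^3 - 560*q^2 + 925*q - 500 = (q - 1)*(q^4 - 19*q^3 + 135*q^2 - 425*q + 500) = (q - 5)*(q - 1)*(q^3 - 14*q^2 + 65*q - 100) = (q - 5)^2*(q - 1)*(q^2 - 9*q + 20) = (q - 5)^2*(q - 4)*(q - 1)*(q - 5)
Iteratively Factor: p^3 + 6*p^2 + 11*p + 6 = (p + 3)*(p^2 + 3*p + 2) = (p + 1)*(p + 3)*(p + 2)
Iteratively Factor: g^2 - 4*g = (g)*(g - 4)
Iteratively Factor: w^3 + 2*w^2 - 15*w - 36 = (w + 3)*(w^2 - w - 12) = (w + 3)^2*(w - 4)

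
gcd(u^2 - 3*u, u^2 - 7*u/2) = u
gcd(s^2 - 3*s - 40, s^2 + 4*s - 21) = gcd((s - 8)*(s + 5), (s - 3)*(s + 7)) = 1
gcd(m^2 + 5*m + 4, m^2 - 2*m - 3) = m + 1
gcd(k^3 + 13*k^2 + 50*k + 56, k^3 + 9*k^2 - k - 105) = k + 7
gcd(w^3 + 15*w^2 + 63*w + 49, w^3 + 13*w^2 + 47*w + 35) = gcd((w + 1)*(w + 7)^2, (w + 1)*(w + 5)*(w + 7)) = w^2 + 8*w + 7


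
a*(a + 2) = a^2 + 2*a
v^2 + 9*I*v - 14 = (v + 2*I)*(v + 7*I)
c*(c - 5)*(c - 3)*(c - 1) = c^4 - 9*c^3 + 23*c^2 - 15*c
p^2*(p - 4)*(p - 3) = p^4 - 7*p^3 + 12*p^2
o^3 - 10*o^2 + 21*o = o*(o - 7)*(o - 3)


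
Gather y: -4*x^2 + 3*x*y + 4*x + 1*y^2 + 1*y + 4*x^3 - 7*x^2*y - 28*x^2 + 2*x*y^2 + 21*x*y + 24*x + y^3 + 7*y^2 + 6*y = 4*x^3 - 32*x^2 + 28*x + y^3 + y^2*(2*x + 8) + y*(-7*x^2 + 24*x + 7)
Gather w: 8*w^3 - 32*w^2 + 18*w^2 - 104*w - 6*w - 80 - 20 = 8*w^3 - 14*w^2 - 110*w - 100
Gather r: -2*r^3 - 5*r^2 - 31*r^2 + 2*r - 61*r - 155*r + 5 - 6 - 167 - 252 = -2*r^3 - 36*r^2 - 214*r - 420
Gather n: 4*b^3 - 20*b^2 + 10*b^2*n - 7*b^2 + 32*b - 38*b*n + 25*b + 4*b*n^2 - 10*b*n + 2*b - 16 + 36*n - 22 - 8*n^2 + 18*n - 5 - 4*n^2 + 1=4*b^3 - 27*b^2 + 59*b + n^2*(4*b - 12) + n*(10*b^2 - 48*b + 54) - 42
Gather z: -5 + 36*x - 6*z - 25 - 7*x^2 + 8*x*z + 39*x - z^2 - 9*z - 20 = -7*x^2 + 75*x - z^2 + z*(8*x - 15) - 50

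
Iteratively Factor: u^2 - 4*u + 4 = (u - 2)*(u - 2)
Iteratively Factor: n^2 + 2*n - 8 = (n + 4)*(n - 2)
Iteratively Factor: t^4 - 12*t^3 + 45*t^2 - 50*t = (t - 2)*(t^3 - 10*t^2 + 25*t) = (t - 5)*(t - 2)*(t^2 - 5*t) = t*(t - 5)*(t - 2)*(t - 5)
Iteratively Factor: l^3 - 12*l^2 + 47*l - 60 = (l - 3)*(l^2 - 9*l + 20) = (l - 5)*(l - 3)*(l - 4)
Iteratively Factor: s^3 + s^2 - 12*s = (s - 3)*(s^2 + 4*s) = (s - 3)*(s + 4)*(s)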